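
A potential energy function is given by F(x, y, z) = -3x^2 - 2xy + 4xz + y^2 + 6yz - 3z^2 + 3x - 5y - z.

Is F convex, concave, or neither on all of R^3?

F is quadratic, so its Hessian is the constant matrix H = [[-6, -2, 4], [-2, 2, 6], [4, 6, -6]].
Leading principal minors: -6, -16, 184.
Neither pattern holds ⇒ H is indefinite ⇒ neither convex nor concave.

neither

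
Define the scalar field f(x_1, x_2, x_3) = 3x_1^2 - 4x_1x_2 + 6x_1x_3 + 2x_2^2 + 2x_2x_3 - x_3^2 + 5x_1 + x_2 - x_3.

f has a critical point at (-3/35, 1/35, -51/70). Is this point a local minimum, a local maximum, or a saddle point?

saddle point

The Hessian is constant: H = [[6, -4, 6], [-4, 4, 2], [6, 2, -2]].
Leading principal minors: Δ₁ = 6, Δ₂ = 8, Δ₃ = -280.
The minors fit neither the all-positive nor the alternating-sign pattern, so H is indefinite: a saddle point.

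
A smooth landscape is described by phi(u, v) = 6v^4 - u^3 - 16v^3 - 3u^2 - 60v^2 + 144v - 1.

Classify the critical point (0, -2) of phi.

The mixed partial ∂²phi/∂u∂v is 0, so the Hessian at any point is diag(phi_uu, phi_vv) = diag(-6(u + 1), 24(3v^2 - 4v - 5)).
At (0, -2): H = diag(-6, 360).
The eigenvalues have opposite signs, so H is indefinite: a saddle point.

saddle point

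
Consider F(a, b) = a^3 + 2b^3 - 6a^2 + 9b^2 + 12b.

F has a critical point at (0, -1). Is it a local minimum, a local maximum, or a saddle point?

saddle point

The mixed partial ∂²F/∂a∂b is 0, so the Hessian at any point is diag(F_aa, F_bb) = diag(6(a - 2), 6(2b + 3)).
At (0, -1): H = diag(-12, 6).
The eigenvalues have opposite signs, so H is indefinite: a saddle point.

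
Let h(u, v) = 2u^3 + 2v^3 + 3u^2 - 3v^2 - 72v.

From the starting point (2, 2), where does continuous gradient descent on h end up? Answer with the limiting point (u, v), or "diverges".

h is separable, so gradient descent decouples: u follows -∂h/∂u, v follows -∂h/∂v.
∂h/∂u = 6u(u + 1); at u=2 this is 36, so u decreases.
∂h/∂v = 6(v - 4)(v + 3); at v=2 this is -60, so v increases.
u converges to its nearest critical value 0 (a local min of the u-part); v converges to 4. The iterate converges to (0, 4).

(0, 4)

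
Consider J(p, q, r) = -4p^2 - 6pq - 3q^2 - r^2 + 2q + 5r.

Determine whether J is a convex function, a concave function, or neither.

J is quadratic, so its Hessian is the constant matrix H = [[-8, -6, 0], [-6, -6, 0], [0, 0, -2]].
Leading principal minors: -8, 12, -24.
Signs alternate −, +, − ⇒ H ≺ 0 ⇒ concave.

concave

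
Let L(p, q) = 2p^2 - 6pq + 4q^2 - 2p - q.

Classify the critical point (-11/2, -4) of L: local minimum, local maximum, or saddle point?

saddle point

The Hessian of L is constant: H = [[4, -6], [-6, 8]].
det(H) = 4·8 − (-6)² = -4.
Since det(H) < 0, H is indefinite and the critical point is a saddle point.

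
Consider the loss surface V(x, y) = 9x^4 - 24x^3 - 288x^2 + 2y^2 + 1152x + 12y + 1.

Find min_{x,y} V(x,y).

-5393

V(x,y) separates as P(x) + Q(y) + 1, so its minimum is min P + min Q + 1.
P'(x) = 36(x - 4)(x - 2)(x + 4) vanishes at x ∈ {-4, 2, 4}; Q'(y) = 4y + 12 vanishes at y ∈ {-3}.
Local minima of P (where P''>0): P(-4)=-5376, P(4)=768. Local minima of Q: Q(-3)=-18.
So the global minimum of V is P(-4) + Q(-3) + 1 = -5376 − 18 + 1 = -5393, attained at (-4, -3).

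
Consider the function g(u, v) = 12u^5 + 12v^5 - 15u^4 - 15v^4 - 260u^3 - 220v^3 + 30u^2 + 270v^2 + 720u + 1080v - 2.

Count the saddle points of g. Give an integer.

g separates as a function of u plus a function of v, so ∇g=0 decouples.
∂g/∂u = 60(u - 4)(u - 1)(u + 1)(u + 3) = 0 at u ∈ {-3, -1, 1, 4}; ∂g/∂v = 60(v - 3)(v - 2)(v + 1)(v + 3) = 0 at v ∈ {-3, -1, 2, 3}.
The Hessian is diagonal: diag(g_uu, g_vv). Second derivatives: g_uu(-3)=-3360, g_uu(-1)=1200, g_uu(1)=-1440, g_uu(4)=6300; g_vv(-3)=-3600, g_vv(-1)=1440, g_vv(2)=-900, g_vv(3)=1440.
Saddle points occur where the two diagonal entries have opposite signs: (-3, -1), (-3, 3), (-1, -3), (-1, 2), (1, -1), (1, 3), (4, -3), (4, 2). Count: 8.

8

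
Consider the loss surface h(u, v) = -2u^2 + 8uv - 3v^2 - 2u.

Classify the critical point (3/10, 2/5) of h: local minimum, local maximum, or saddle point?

The Hessian of h is constant: H = [[-4, 8], [8, -6]].
det(H) = (-4)·(-6) − 8² = -40.
Since det(H) < 0, H is indefinite and the critical point is a saddle point.

saddle point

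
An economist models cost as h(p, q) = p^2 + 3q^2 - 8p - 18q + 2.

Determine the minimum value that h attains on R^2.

h(p,q) separates as A(p) + B(q) + 2, so its minimum is min A + min B + 2.
A'(p) = 2p - 8 vanishes at p ∈ {4}; B'(q) = 6q - 18 vanishes at q ∈ {3}.
Local minima of A (where A''>0): A(4)=-16. Local minima of B: B(3)=-27.
So the global minimum of h is A(4) + B(3) + 2 = -16 − 27 + 2 = -41, attained at (4, 3).

-41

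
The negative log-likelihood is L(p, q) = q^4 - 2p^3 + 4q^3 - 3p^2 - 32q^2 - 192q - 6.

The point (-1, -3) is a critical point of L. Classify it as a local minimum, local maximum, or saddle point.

saddle point

The mixed partial ∂²L/∂p∂q is 0, so the Hessian at any point is diag(L_pp, L_qq) = diag(-6(2p + 1), 4(3q^2 + 6q - 16)).
At (-1, -3): H = diag(6, -28).
The eigenvalues have opposite signs, so H is indefinite: a saddle point.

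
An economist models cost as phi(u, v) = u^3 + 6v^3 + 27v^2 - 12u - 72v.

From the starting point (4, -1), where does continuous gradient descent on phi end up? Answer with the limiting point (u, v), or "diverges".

(2, 1)

phi is separable, so gradient descent decouples: u follows -∂phi/∂u, v follows -∂phi/∂v.
∂phi/∂u = 3(u - 2)(u + 2); at u=4 this is 36, so u decreases.
∂phi/∂v = 18(v - 1)(v + 4); at v=-1 this is -108, so v increases.
u converges to its nearest critical value 2 (a local min of the u-part); v converges to 1. The iterate converges to (2, 1).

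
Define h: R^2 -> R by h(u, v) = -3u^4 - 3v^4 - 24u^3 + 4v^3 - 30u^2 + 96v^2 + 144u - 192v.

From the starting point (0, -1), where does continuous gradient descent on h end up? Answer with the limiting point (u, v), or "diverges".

h is separable, so gradient descent decouples: u follows -∂h/∂u, v follows -∂h/∂v.
∂h/∂u = -12(u - 1)(u + 3)(u + 4); at u=0 this is 144, so u decreases.
∂h/∂v = -12(v - 4)(v - 1)(v + 4); at v=-1 this is -360, so v increases.
u converges to its nearest critical value -3 (a local min of the u-part); v converges to 1. The iterate converges to (-3, 1).

(-3, 1)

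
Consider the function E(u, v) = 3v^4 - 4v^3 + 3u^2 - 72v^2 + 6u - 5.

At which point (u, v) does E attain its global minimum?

E(u,v) separates as P(u) + Q(v) − 5, so its minimum is min P + min Q − 5.
P'(u) = 6u + 6 vanishes at u ∈ {-1}; Q'(v) = 12v(v - 4)(v + 3) vanishes at v ∈ {-3, 0, 4}.
Local minima of P (where P''>0): P(-1)=-3. Local minima of Q: Q(-3)=-297, Q(4)=-640.
So the global minimum of E is P(-1) + Q(4) − 5 = -3 − 640 − 5 = -648, attained at (-1, 4).

(-1, 4)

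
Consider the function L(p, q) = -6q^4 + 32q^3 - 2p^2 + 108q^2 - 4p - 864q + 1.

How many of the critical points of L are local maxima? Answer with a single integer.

L separates as a function of p plus a function of q, so ∇L=0 decouples.
∂L/∂p = -4(p + 1) = 0 at p ∈ {-1}; ∂L/∂q = -24(q - 4)(q - 3)(q + 3) = 0 at q ∈ {-3, 3, 4}.
The Hessian is diagonal: diag(L_pp, L_qq). Second derivatives: L_pp(-1)=-4; L_qq(-3)=-1008, L_qq(3)=144, L_qq(4)=-168.
Local maxima occur where both diagonal entries negative: (-1, -3), (-1, 4). Count: 2.

2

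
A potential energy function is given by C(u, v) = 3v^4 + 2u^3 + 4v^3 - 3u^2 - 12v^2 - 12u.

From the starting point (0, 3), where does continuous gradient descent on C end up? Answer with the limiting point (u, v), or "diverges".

C is separable, so gradient descent decouples: u follows -∂C/∂u, v follows -∂C/∂v.
∂C/∂u = 6(u - 2)(u + 1); at u=0 this is -12, so u increases.
∂C/∂v = 12v(v - 1)(v + 2); at v=3 this is 360, so v decreases.
u converges to its nearest critical value 2 (a local min of the u-part); v converges to 1. The iterate converges to (2, 1).

(2, 1)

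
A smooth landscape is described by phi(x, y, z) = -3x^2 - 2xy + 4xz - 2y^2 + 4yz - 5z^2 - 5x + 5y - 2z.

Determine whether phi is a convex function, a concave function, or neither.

phi is quadratic, so its Hessian is the constant matrix H = [[-6, -2, 4], [-2, -4, 4], [4, 4, -10]].
Leading principal minors: -6, 20, -104.
Signs alternate −, +, − ⇒ H ≺ 0 ⇒ concave.

concave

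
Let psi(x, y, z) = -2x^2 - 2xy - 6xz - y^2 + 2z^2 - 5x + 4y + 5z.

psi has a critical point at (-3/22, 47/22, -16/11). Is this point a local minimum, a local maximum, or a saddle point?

saddle point

The Hessian is constant: H = [[-4, -2, -6], [-2, -2, 0], [-6, 0, 4]].
Leading principal minors: Δ₁ = -4, Δ₂ = 4, Δ₃ = 88.
The minors fit neither the all-positive nor the alternating-sign pattern, so H is indefinite: a saddle point.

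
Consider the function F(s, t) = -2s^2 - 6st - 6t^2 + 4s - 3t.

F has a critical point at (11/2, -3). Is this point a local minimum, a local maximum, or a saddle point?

The Hessian of F is constant: H = [[-4, -6], [-6, -12]].
det(H) = (-4)·(-12) − (-6)² = 12.
det(H) > 0 and tr(H) = -16 < 0, so H is negative definite and the point is a local maximum.

local maximum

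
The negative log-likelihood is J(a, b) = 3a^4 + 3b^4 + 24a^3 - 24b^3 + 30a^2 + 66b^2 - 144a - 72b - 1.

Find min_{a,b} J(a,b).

J(a,b) separates as P(a) + Q(b) − 1, so its minimum is min P + min Q − 1.
P'(a) = 12(a - 1)(a + 3)(a + 4) vanishes at a ∈ {-4, -3, 1}; Q'(b) = 12(b - 3)(b - 2)(b - 1) vanishes at b ∈ {1, 2, 3}.
Local minima of P (where P''>0): P(-4)=288, P(1)=-87. Local minima of Q: Q(1)=-27, Q(3)=-27.
So the global minimum of J is P(1) + Q(1) − 1 = -87 − 27 − 1 = -115, attained at (1, 1).

-115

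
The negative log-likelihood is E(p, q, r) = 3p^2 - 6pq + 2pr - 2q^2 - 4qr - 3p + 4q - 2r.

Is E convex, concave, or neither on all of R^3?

neither

E is quadratic, so its Hessian is the constant matrix H = [[6, -6, 2], [-6, -4, -4], [2, -4, 0]].
Leading principal minors: 6, -60, 16.
Neither pattern holds ⇒ H is indefinite ⇒ neither convex nor concave.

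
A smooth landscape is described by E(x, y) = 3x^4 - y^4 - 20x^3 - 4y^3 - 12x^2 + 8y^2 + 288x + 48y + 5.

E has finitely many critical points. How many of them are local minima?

E separates as a function of x plus a function of y, so ∇E=0 decouples.
∂E/∂x = 12(x - 4)(x - 3)(x + 2) = 0 at x ∈ {-2, 3, 4}; ∂E/∂y = -4(y - 2)(y + 2)(y + 3) = 0 at y ∈ {-3, -2, 2}.
The Hessian is diagonal: diag(E_xx, E_yy). Second derivatives: E_xx(-2)=360, E_xx(3)=-60, E_xx(4)=72; E_yy(-3)=-20, E_yy(-2)=16, E_yy(2)=-80.
Local minima occur where both diagonal entries positive: (-2, -2), (4, -2). Count: 2.

2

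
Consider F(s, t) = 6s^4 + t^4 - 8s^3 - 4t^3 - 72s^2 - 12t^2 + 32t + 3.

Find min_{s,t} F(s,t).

F(s,t) separates as P(s) + Q(t) + 3, so its minimum is min P + min Q + 3.
P'(s) = 24s(s - 3)(s + 2) vanishes at s ∈ {-2, 0, 3}; Q'(t) = 4(t - 4)(t - 1)(t + 2) vanishes at t ∈ {-2, 1, 4}.
Local minima of P (where P''>0): P(-2)=-128, P(3)=-378. Local minima of Q: Q(-2)=-64, Q(4)=-64.
So the global minimum of F is P(3) + Q(-2) + 3 = -378 − 64 + 3 = -439, attained at (3, -2).

-439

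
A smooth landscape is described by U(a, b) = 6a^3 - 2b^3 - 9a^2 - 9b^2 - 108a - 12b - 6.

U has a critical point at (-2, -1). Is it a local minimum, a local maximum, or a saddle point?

The mixed partial ∂²U/∂a∂b is 0, so the Hessian at any point is diag(U_aa, U_bb) = diag(18(2a - 1), -6(2b + 3)).
At (-2, -1): H = diag(-90, -6).
Both eigenvalues are negative, so H is negative definite: a local maximum.

local maximum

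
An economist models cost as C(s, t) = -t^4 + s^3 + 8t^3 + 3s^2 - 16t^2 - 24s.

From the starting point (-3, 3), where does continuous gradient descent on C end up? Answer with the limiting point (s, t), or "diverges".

(2, 2)

C is separable, so gradient descent decouples: s follows -∂C/∂s, t follows -∂C/∂t.
∂C/∂s = 3(s - 2)(s + 4); at s=-3 this is -15, so s increases.
∂C/∂t = -4t(t - 4)(t - 2); at t=3 this is 12, so t decreases.
s converges to its nearest critical value 2 (a local min of the s-part); t converges to 2. The iterate converges to (2, 2).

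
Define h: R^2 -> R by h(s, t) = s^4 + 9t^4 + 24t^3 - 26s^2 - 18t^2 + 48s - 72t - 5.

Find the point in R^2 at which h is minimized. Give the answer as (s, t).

h(s,t) separates as P(s) + Q(t) − 5, so its minimum is min P + min Q − 5.
P'(s) = 4(s - 3)(s - 1)(s + 4) vanishes at s ∈ {-4, 1, 3}; Q'(t) = 36(t - 1)(t + 1)(t + 2) vanishes at t ∈ {-2, -1, 1}.
Local minima of P (where P''>0): P(-4)=-352, P(3)=-9. Local minima of Q: Q(-2)=24, Q(1)=-57.
So the global minimum of h is P(-4) + Q(1) − 5 = -352 − 57 − 5 = -414, attained at (-4, 1).

(-4, 1)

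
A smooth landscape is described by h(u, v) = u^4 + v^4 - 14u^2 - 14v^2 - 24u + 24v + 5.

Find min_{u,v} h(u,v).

h(u,v) separates as P(u) + Q(v) + 5, so its minimum is min P + min Q + 5.
P'(u) = 4(u - 3)(u + 1)(u + 2) vanishes at u ∈ {-2, -1, 3}; Q'(v) = 4(v - 2)(v - 1)(v + 3) vanishes at v ∈ {-3, 1, 2}.
Local minima of P (where P''>0): P(-2)=8, P(3)=-117. Local minima of Q: Q(-3)=-117, Q(2)=8.
So the global minimum of h is P(3) + Q(-3) + 5 = -117 − 117 + 5 = -229, attained at (3, -3).

-229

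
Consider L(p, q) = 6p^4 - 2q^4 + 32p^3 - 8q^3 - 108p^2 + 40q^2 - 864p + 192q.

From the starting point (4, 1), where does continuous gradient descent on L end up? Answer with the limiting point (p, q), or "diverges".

(3, -2)

L is separable, so gradient descent decouples: p follows -∂L/∂p, q follows -∂L/∂q.
∂L/∂p = 24(p - 3)(p + 3)(p + 4); at p=4 this is 1344, so p decreases.
∂L/∂q = -8(q - 3)(q + 2)(q + 4); at q=1 this is 240, so q decreases.
p converges to its nearest critical value 3 (a local min of the p-part); q converges to -2. The iterate converges to (3, -2).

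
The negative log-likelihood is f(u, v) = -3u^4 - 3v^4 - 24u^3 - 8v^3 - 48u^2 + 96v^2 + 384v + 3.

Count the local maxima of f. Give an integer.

f separates as a function of u plus a function of v, so ∇f=0 decouples.
∂f/∂u = -12u(u + 2)(u + 4) = 0 at u ∈ {-4, -2, 0}; ∂f/∂v = -12(v - 4)(v + 2)(v + 4) = 0 at v ∈ {-4, -2, 4}.
The Hessian is diagonal: diag(f_uu, f_vv). Second derivatives: f_uu(-4)=-96, f_uu(-2)=48, f_uu(0)=-96; f_vv(-4)=-192, f_vv(-2)=144, f_vv(4)=-576.
Local maxima occur where both diagonal entries negative: (-4, -4), (-4, 4), (0, -4), (0, 4). Count: 4.

4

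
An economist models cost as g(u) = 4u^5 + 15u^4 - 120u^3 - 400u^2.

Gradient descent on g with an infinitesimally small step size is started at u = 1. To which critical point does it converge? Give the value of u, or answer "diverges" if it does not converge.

4

g'(u) = 20u(u - 4)(u + 2)(u + 5), so g'(1) = -1080.
Gradient descent moves in the -g' direction, i.e. u is increasing.
The nearest critical point in that direction is u = 4, where g'' = 4320 > 0 (a local minimum). The iterate converges there.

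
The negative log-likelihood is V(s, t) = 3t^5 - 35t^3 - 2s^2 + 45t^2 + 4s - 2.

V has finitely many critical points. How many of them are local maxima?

V separates as a function of s plus a function of t, so ∇V=0 decouples.
∂V/∂s = -4(s - 1) = 0 at s ∈ {1}; ∂V/∂t = 15t(t - 2)(t - 1)(t + 3) = 0 at t ∈ {-3, 0, 1, 2}.
The Hessian is diagonal: diag(V_ss, V_tt). Second derivatives: V_ss(1)=-4; V_tt(-3)=-900, V_tt(0)=90, V_tt(1)=-60, V_tt(2)=150.
Local maxima occur where both diagonal entries negative: (1, -3), (1, 1). Count: 2.

2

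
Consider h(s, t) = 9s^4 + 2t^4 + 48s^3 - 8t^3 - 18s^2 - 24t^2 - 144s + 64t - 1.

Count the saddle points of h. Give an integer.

4

h separates as a function of s plus a function of t, so ∇h=0 decouples.
∂h/∂s = 36(s - 1)(s + 1)(s + 4) = 0 at s ∈ {-4, -1, 1}; ∂h/∂t = 8(t - 4)(t - 1)(t + 2) = 0 at t ∈ {-2, 1, 4}.
The Hessian is diagonal: diag(h_ss, h_tt). Second derivatives: h_ss(-4)=540, h_ss(-1)=-216, h_ss(1)=360; h_tt(-2)=144, h_tt(1)=-72, h_tt(4)=144.
Saddle points occur where the two diagonal entries have opposite signs: (-4, 1), (-1, -2), (-1, 4), (1, 1). Count: 4.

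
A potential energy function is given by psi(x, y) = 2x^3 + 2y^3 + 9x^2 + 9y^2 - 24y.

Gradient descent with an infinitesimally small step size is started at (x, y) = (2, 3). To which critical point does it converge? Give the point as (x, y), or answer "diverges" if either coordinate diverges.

psi is separable, so gradient descent decouples: x follows -∂psi/∂x, y follows -∂psi/∂y.
∂psi/∂x = 6x(x + 3); at x=2 this is 60, so x decreases.
∂psi/∂y = 6(y - 1)(y + 4); at y=3 this is 84, so y decreases.
x converges to its nearest critical value 0 (a local min of the x-part); y converges to 1. The iterate converges to (0, 1).

(0, 1)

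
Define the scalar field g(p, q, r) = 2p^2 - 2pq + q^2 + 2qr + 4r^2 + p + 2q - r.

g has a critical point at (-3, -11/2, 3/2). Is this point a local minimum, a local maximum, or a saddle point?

The Hessian is constant: H = [[4, -2, 0], [-2, 2, 2], [0, 2, 8]].
Leading principal minors: Δ₁ = 4, Δ₂ = 4, Δ₃ = 16.
All leading minors are positive, so H is positive definite: a local minimum.

local minimum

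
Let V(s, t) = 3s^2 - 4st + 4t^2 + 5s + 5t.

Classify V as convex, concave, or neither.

V is quadratic, so its Hessian is the constant matrix H = [[6, -4], [-4, 8]].
det(H) = 32, tr(H) = 14.
det(H) > 0 and tr(H) > 0, so H is positive definite everywhere: convex.

convex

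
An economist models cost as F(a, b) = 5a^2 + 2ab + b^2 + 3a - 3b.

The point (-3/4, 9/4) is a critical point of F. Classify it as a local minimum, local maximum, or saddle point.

local minimum

The Hessian of F is constant: H = [[10, 2], [2, 2]].
det(H) = 10·2 − 2² = 16.
det(H) > 0 and tr(H) = 12 > 0, so H is positive definite and the point is a local minimum.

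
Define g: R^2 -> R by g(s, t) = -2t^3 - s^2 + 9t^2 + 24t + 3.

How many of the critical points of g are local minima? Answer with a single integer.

g separates as a function of s plus a function of t, so ∇g=0 decouples.
∂g/∂s = -2s = 0 at s ∈ {0}; ∂g/∂t = -6(t - 4)(t + 1) = 0 at t ∈ {-1, 4}.
The Hessian is diagonal: diag(g_ss, g_tt). Second derivatives: g_ss(0)=-2; g_tt(-1)=30, g_tt(4)=-30.
Local minima occur where both diagonal entries positive: none. Count: 0.

0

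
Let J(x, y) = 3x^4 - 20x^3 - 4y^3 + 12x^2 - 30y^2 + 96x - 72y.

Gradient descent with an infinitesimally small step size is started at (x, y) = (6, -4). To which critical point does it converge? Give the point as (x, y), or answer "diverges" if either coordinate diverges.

J is separable, so gradient descent decouples: x follows -∂J/∂x, y follows -∂J/∂y.
∂J/∂x = 12(x - 4)(x - 2)(x + 1); at x=6 this is 672, so x decreases.
∂J/∂y = -12(y + 2)(y + 3); at y=-4 this is -24, so y increases.
x converges to its nearest critical value 4 (a local min of the x-part); y converges to -3. The iterate converges to (4, -3).

(4, -3)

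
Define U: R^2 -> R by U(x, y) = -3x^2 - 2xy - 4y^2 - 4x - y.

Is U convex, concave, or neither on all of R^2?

U is quadratic, so its Hessian is the constant matrix H = [[-6, -2], [-2, -8]].
det(H) = 44, tr(H) = -14.
det(H) > 0 and tr(H) < 0, so H is negative definite everywhere: concave.

concave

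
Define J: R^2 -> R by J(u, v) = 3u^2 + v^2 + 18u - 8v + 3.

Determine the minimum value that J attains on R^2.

J(u,v) separates as P(u) + Q(v) + 3, so its minimum is min P + min Q + 3.
P'(u) = 6u + 18 vanishes at u ∈ {-3}; Q'(v) = 2v - 8 vanishes at v ∈ {4}.
Local minima of P (where P''>0): P(-3)=-27. Local minima of Q: Q(4)=-16.
So the global minimum of J is P(-3) + Q(4) + 3 = -27 − 16 + 3 = -40, attained at (-3, 4).

-40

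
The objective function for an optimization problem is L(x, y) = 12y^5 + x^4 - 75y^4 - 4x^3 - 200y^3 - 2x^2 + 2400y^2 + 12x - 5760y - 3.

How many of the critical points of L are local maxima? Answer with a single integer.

2

L separates as a function of x plus a function of y, so ∇L=0 decouples.
∂L/∂x = 4(x - 3)(x - 1)(x + 1) = 0 at x ∈ {-1, 1, 3}; ∂L/∂y = 60(y - 4)(y - 3)(y - 2)(y + 4) = 0 at y ∈ {-4, 2, 3, 4}.
The Hessian is diagonal: diag(L_xx, L_yy). Second derivatives: L_xx(-1)=32, L_xx(1)=-16, L_xx(3)=32; L_yy(-4)=-20160, L_yy(2)=720, L_yy(3)=-420, L_yy(4)=960.
Local maxima occur where both diagonal entries negative: (1, -4), (1, 3). Count: 2.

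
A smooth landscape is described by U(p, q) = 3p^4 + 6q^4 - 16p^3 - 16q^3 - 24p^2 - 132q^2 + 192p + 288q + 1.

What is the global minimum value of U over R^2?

-1437

U(p,q) separates as A(p) + B(q) + 1, so its minimum is min A + min B + 1.
A'(p) = 12(p - 4)(p - 2)(p + 2) vanishes at p ∈ {-2, 2, 4}; B'(q) = 24(q - 4)(q - 1)(q + 3) vanishes at q ∈ {-3, 1, 4}.
Local minima of A (where A''>0): A(-2)=-304, A(4)=128. Local minima of B: B(-3)=-1134, B(4)=-448.
So the global minimum of U is A(-2) + B(-3) + 1 = -304 − 1134 + 1 = -1437, attained at (-2, -3).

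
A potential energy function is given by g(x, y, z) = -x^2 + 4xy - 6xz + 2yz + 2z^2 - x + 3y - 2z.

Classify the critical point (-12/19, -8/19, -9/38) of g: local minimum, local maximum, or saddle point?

saddle point

The Hessian is constant: H = [[-2, 4, -6], [4, 0, 2], [-6, 2, 4]].
Leading principal minors: Δ₁ = -2, Δ₂ = -16, Δ₃ = -152.
The minors fit neither the all-positive nor the alternating-sign pattern, so H is indefinite: a saddle point.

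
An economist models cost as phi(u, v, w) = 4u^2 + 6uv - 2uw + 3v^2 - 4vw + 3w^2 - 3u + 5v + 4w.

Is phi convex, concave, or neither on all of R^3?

phi is quadratic, so its Hessian is the constant matrix H = [[8, 6, -2], [6, 6, -4], [-2, -4, 6]].
Leading principal minors: 8, 12, 16.
All positive ⇒ H ≻ 0 ⇒ convex.

convex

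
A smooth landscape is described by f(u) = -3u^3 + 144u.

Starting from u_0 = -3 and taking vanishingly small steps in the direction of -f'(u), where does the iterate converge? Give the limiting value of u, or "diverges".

-4

f'(u) = -9(u - 4)(u + 4), so f'(-3) = 63.
Gradient descent moves in the -f' direction, i.e. u is decreasing.
The nearest critical point in that direction is u = -4, where f'' = 72 > 0 (a local minimum). The iterate converges there.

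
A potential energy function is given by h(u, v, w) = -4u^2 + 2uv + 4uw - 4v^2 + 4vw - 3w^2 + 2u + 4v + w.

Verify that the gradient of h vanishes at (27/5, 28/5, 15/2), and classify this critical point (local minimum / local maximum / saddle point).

local maximum

∇h = (-8u + 2v + 4w + 2, 2u - 8v + 4w + 4, 4u + 4v - 6w + 1); substituting (27/5, 28/5, 15/2) gives ∇h = (0, 0, 0), so (27/5, 28/5, 15/2) is indeed a critical point.
The Hessian is constant: H = [[-8, 2, 4], [2, -8, 4], [4, 4, -6]].
Leading principal minors: Δ₁ = -8, Δ₂ = 60, Δ₃ = -40.
The minors alternate sign starting negative (−, +, −), so H is negative definite: a local maximum.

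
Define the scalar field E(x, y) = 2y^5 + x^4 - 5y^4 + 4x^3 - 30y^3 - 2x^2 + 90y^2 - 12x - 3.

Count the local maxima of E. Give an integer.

2

E separates as a function of x plus a function of y, so ∇E=0 decouples.
∂E/∂x = 4(x - 1)(x + 1)(x + 3) = 0 at x ∈ {-3, -1, 1}; ∂E/∂y = 10y(y - 3)(y - 2)(y + 3) = 0 at y ∈ {-3, 0, 2, 3}.
The Hessian is diagonal: diag(E_xx, E_yy). Second derivatives: E_xx(-3)=32, E_xx(-1)=-16, E_xx(1)=32; E_yy(-3)=-900, E_yy(0)=180, E_yy(2)=-100, E_yy(3)=180.
Local maxima occur where both diagonal entries negative: (-1, -3), (-1, 2). Count: 2.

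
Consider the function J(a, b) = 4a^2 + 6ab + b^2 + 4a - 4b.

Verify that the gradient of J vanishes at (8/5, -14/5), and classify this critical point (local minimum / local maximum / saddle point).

saddle point

∇J = (8a + 6b + 4, 6a + 2b - 4); substituting (8/5, -14/5) gives ∇J = (0, 0), so (8/5, -14/5) is indeed a critical point.
The Hessian of J is constant: H = [[8, 6], [6, 2]].
det(H) = 8·2 − 6² = -20.
Since det(H) < 0, H is indefinite and the critical point is a saddle point.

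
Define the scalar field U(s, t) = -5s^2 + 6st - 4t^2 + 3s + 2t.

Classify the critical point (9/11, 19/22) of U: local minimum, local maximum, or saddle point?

The Hessian of U is constant: H = [[-10, 6], [6, -8]].
det(H) = (-10)·(-8) − 6² = 44.
det(H) > 0 and tr(H) = -18 < 0, so H is negative definite and the point is a local maximum.

local maximum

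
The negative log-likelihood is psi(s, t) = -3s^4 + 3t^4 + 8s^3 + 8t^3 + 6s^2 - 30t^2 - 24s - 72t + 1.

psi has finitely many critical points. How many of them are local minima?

psi separates as a function of s plus a function of t, so ∇psi=0 decouples.
∂psi/∂s = -12(s - 2)(s - 1)(s + 1) = 0 at s ∈ {-1, 1, 2}; ∂psi/∂t = 12(t - 2)(t + 1)(t + 3) = 0 at t ∈ {-3, -1, 2}.
The Hessian is diagonal: diag(psi_ss, psi_tt). Second derivatives: psi_ss(-1)=-72, psi_ss(1)=24, psi_ss(2)=-36; psi_tt(-3)=120, psi_tt(-1)=-72, psi_tt(2)=180.
Local minima occur where both diagonal entries positive: (1, -3), (1, 2). Count: 2.

2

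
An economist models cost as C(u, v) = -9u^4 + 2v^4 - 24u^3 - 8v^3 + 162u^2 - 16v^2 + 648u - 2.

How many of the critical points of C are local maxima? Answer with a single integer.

2

C separates as a function of u plus a function of v, so ∇C=0 decouples.
∂C/∂u = -36(u - 3)(u + 2)(u + 3) = 0 at u ∈ {-3, -2, 3}; ∂C/∂v = 8v(v - 4)(v + 1) = 0 at v ∈ {-1, 0, 4}.
The Hessian is diagonal: diag(C_uu, C_vv). Second derivatives: C_uu(-3)=-216, C_uu(-2)=180, C_uu(3)=-1080; C_vv(-1)=40, C_vv(0)=-32, C_vv(4)=160.
Local maxima occur where both diagonal entries negative: (-3, 0), (3, 0). Count: 2.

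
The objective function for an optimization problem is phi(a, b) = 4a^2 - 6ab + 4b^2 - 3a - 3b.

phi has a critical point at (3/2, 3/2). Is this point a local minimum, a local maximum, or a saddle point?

The Hessian of phi is constant: H = [[8, -6], [-6, 8]].
det(H) = 8·8 − (-6)² = 28.
det(H) > 0 and tr(H) = 16 > 0, so H is positive definite and the point is a local minimum.

local minimum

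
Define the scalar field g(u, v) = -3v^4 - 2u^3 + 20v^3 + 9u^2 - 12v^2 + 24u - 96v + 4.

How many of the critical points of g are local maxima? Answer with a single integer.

2

g separates as a function of u plus a function of v, so ∇g=0 decouples.
∂g/∂u = -6(u - 4)(u + 1) = 0 at u ∈ {-1, 4}; ∂g/∂v = -12(v - 4)(v - 2)(v + 1) = 0 at v ∈ {-1, 2, 4}.
The Hessian is diagonal: diag(g_uu, g_vv). Second derivatives: g_uu(-1)=30, g_uu(4)=-30; g_vv(-1)=-180, g_vv(2)=72, g_vv(4)=-120.
Local maxima occur where both diagonal entries negative: (4, -1), (4, 4). Count: 2.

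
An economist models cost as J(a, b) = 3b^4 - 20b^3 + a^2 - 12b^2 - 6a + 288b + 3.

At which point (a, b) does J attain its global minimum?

(3, -2)

J(a,b) separates as P(a) + Q(b) + 3, so its minimum is min P + min Q + 3.
P'(a) = 2a - 6 vanishes at a ∈ {3}; Q'(b) = 12(b - 4)(b - 3)(b + 2) vanishes at b ∈ {-2, 3, 4}.
Local minima of P (where P''>0): P(3)=-9. Local minima of Q: Q(-2)=-416, Q(4)=448.
So the global minimum of J is P(3) + Q(-2) + 3 = -9 − 416 + 3 = -422, attained at (3, -2).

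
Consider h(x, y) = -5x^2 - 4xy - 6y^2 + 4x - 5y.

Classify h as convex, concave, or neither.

h is quadratic, so its Hessian is the constant matrix H = [[-10, -4], [-4, -12]].
det(H) = 104, tr(H) = -22.
det(H) > 0 and tr(H) < 0, so H is negative definite everywhere: concave.

concave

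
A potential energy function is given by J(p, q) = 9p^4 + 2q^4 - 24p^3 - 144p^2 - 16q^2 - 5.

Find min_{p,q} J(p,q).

J(p,q) separates as A(p) + B(q) − 5, so its minimum is min A + min B − 5.
A'(p) = 36p(p - 4)(p + 2) vanishes at p ∈ {-2, 0, 4}; B'(q) = 8q(q - 2)(q + 2) vanishes at q ∈ {-2, 0, 2}.
Local minima of A (where A''>0): A(-2)=-240, A(4)=-1536. Local minima of B: B(-2)=-32, B(2)=-32.
So the global minimum of J is A(4) + B(-2) − 5 = -1536 − 32 − 5 = -1573, attained at (4, -2).

-1573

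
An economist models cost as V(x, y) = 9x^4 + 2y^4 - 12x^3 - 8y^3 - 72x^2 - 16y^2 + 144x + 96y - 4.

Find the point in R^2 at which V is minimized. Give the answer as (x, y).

(-2, -2)

V(x,y) separates as P(x) + Q(y) − 4, so its minimum is min P + min Q − 4.
P'(x) = 36(x - 2)(x - 1)(x + 2) vanishes at x ∈ {-2, 1, 2}; Q'(y) = 8(y - 3)(y - 2)(y + 2) vanishes at y ∈ {-2, 2, 3}.
Local minima of P (where P''>0): P(-2)=-336, P(2)=48. Local minima of Q: Q(-2)=-160, Q(3)=90.
So the global minimum of V is P(-2) + Q(-2) − 4 = -336 − 160 − 4 = -500, attained at (-2, -2).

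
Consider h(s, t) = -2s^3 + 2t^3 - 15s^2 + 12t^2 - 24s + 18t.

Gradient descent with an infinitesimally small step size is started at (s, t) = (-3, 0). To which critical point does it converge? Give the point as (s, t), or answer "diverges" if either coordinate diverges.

h is separable, so gradient descent decouples: s follows -∂h/∂s, t follows -∂h/∂t.
∂h/∂s = -6(s + 1)(s + 4); at s=-3 this is 12, so s decreases.
∂h/∂t = 6(t + 1)(t + 3); at t=0 this is 18, so t decreases.
s converges to its nearest critical value -4 (a local min of the s-part); t converges to -1. The iterate converges to (-4, -1).

(-4, -1)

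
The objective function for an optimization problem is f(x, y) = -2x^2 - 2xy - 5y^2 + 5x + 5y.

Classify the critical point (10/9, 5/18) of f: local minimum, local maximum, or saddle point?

local maximum

The Hessian of f is constant: H = [[-4, -2], [-2, -10]].
det(H) = (-4)·(-10) − (-2)² = 36.
det(H) > 0 and tr(H) = -14 < 0, so H is negative definite and the point is a local maximum.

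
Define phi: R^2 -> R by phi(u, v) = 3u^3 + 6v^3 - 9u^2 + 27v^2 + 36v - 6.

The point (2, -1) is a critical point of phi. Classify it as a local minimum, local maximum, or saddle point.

local minimum

The mixed partial ∂²phi/∂u∂v is 0, so the Hessian at any point is diag(phi_uu, phi_vv) = diag(18(u - 1), 18(2v + 3)).
At (2, -1): H = diag(18, 18).
Both eigenvalues are positive, so H is positive definite: a local minimum.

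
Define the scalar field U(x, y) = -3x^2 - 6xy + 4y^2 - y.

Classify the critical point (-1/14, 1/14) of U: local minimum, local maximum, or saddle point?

The Hessian of U is constant: H = [[-6, -6], [-6, 8]].
det(H) = (-6)·8 − (-6)² = -84.
Since det(H) < 0, H is indefinite and the critical point is a saddle point.

saddle point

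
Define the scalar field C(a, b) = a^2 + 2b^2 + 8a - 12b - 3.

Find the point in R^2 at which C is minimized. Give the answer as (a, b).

(-4, 3)

C(a,b) separates as P(a) + Q(b) − 3, so its minimum is min P + min Q − 3.
P'(a) = 2a + 8 vanishes at a ∈ {-4}; Q'(b) = 4b - 12 vanishes at b ∈ {3}.
Local minima of P (where P''>0): P(-4)=-16. Local minima of Q: Q(3)=-18.
So the global minimum of C is P(-4) + Q(3) − 3 = -16 − 18 − 3 = -37, attained at (-4, 3).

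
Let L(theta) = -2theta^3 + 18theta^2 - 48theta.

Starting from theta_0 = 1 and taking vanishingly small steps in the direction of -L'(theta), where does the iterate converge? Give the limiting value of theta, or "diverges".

2

L'(theta) = -6(theta - 4)(theta - 2), so L'(1) = -18.
Gradient descent moves in the -L' direction, i.e. theta is increasing.
The nearest critical point in that direction is theta = 2, where L'' = 12 > 0 (a local minimum). The iterate converges there.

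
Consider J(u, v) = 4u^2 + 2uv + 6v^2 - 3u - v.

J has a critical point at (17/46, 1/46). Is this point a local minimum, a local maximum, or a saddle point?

The Hessian of J is constant: H = [[8, 2], [2, 12]].
det(H) = 8·12 − 2² = 92.
det(H) > 0 and tr(H) = 20 > 0, so H is positive definite and the point is a local minimum.

local minimum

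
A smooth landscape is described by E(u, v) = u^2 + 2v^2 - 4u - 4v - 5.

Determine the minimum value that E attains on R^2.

E(u,v) separates as P(u) + Q(v) − 5, so its minimum is min P + min Q − 5.
P'(u) = 2u - 4 vanishes at u ∈ {2}; Q'(v) = 4v - 4 vanishes at v ∈ {1}.
Local minima of P (where P''>0): P(2)=-4. Local minima of Q: Q(1)=-2.
So the global minimum of E is P(2) + Q(1) − 5 = -4 − 2 − 5 = -11, attained at (2, 1).

-11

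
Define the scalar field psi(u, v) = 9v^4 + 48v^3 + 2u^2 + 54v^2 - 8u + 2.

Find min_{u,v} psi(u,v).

psi(u,v) separates as P(u) + Q(v) + 2, so its minimum is min P + min Q + 2.
P'(u) = 4u - 8 vanishes at u ∈ {2}; Q'(v) = 36v(v + 1)(v + 3) vanishes at v ∈ {-3, -1, 0}.
Local minima of P (where P''>0): P(2)=-8. Local minima of Q: Q(-3)=-81, Q(0)=0.
So the global minimum of psi is P(2) + Q(-3) + 2 = -8 − 81 + 2 = -87, attained at (2, -3).

-87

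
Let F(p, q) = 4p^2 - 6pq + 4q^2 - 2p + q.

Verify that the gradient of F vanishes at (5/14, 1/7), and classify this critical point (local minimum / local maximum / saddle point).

local minimum

∇F = (8p - 6q - 2, -6p + 8q + 1); substituting (5/14, 1/7) gives ∇F = (0, 0), so (5/14, 1/7) is indeed a critical point.
The Hessian of F is constant: H = [[8, -6], [-6, 8]].
det(H) = 8·8 − (-6)² = 28.
det(H) > 0 and tr(H) = 16 > 0, so H is positive definite and the point is a local minimum.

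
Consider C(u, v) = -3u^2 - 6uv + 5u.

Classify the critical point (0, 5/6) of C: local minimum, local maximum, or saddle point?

saddle point

The Hessian of C is constant: H = [[-6, -6], [-6, 0]].
det(H) = (-6)·0 − (-6)² = -36.
Since det(H) < 0, H is indefinite and the critical point is a saddle point.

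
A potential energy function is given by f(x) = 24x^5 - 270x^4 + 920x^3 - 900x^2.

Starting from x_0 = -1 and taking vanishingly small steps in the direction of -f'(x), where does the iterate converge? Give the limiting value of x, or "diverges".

f'(x) = 120x(x - 5)(x - 3)(x - 1), so f'(-1) = 5760.
Gradient descent moves in the -f' direction, i.e. x is decreasing.
There is no critical point below x=-1, and f' keeps the same sign, so the iterate runs off to −∞.

diverges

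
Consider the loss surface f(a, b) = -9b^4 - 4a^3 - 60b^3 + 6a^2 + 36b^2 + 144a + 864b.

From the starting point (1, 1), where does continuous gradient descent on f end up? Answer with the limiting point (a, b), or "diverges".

f is separable, so gradient descent decouples: a follows -∂f/∂a, b follows -∂f/∂b.
∂f/∂a = -12(a - 4)(a + 3); at a=1 this is 144, so a decreases.
∂f/∂b = -36(b - 2)(b + 3)(b + 4); at b=1 this is 720, so b decreases.
a converges to its nearest critical value -3 (a local min of the a-part); b converges to -3. The iterate converges to (-3, -3).

(-3, -3)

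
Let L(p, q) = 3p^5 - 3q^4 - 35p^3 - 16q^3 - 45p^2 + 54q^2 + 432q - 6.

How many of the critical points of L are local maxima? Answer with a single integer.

4

L separates as a function of p plus a function of q, so ∇L=0 decouples.
∂L/∂p = 15p(p - 3)(p + 1)(p + 2) = 0 at p ∈ {-2, -1, 0, 3}; ∂L/∂q = -12(q - 3)(q + 3)(q + 4) = 0 at q ∈ {-4, -3, 3}.
The Hessian is diagonal: diag(L_pp, L_qq). Second derivatives: L_pp(-2)=-150, L_pp(-1)=60, L_pp(0)=-90, L_pp(3)=900; L_qq(-4)=-84, L_qq(-3)=72, L_qq(3)=-504.
Local maxima occur where both diagonal entries negative: (-2, -4), (-2, 3), (0, -4), (0, 3). Count: 4.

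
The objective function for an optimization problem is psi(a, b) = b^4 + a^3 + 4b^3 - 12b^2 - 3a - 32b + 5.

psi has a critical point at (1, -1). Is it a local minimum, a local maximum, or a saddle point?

The mixed partial ∂²psi/∂a∂b is 0, so the Hessian at any point is diag(psi_aa, psi_bb) = diag(6a, 12(b^2 + 2b - 2)).
At (1, -1): H = diag(6, -36).
The eigenvalues have opposite signs, so H is indefinite: a saddle point.

saddle point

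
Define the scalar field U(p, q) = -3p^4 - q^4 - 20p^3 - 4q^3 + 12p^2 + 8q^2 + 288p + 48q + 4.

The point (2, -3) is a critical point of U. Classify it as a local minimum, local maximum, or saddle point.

local maximum

The mixed partial ∂²U/∂p∂q is 0, so the Hessian at any point is diag(U_pp, U_qq) = diag(12(-3p^2 - 10p + 2), 4(-3q^2 - 6q + 4)).
At (2, -3): H = diag(-360, -20).
Both eigenvalues are negative, so H is negative definite: a local maximum.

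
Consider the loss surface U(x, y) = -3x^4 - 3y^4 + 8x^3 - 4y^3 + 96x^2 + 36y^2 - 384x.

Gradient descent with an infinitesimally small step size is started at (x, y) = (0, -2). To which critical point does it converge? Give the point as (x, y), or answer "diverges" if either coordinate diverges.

(2, 0)

U is separable, so gradient descent decouples: x follows -∂U/∂x, y follows -∂U/∂y.
∂U/∂x = -12(x - 4)(x - 2)(x + 4); at x=0 this is -384, so x increases.
∂U/∂y = -12y(y - 2)(y + 3); at y=-2 this is -96, so y increases.
x converges to its nearest critical value 2 (a local min of the x-part); y converges to 0. The iterate converges to (2, 0).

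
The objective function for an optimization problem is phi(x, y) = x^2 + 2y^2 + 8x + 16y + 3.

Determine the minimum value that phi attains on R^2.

phi(x,y) separates as P(x) + Q(y) + 3, so its minimum is min P + min Q + 3.
P'(x) = 2x + 8 vanishes at x ∈ {-4}; Q'(y) = 4y + 16 vanishes at y ∈ {-4}.
Local minima of P (where P''>0): P(-4)=-16. Local minima of Q: Q(-4)=-32.
So the global minimum of phi is P(-4) + Q(-4) + 3 = -16 − 32 + 3 = -45, attained at (-4, -4).

-45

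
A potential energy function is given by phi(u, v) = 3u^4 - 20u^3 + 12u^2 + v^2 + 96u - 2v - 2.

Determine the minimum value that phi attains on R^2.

phi(u,v) separates as P(u) + Q(v) − 2, so its minimum is min P + min Q − 2.
P'(u) = 12(u - 4)(u - 2)(u + 1) vanishes at u ∈ {-1, 2, 4}; Q'(v) = 2v - 2 vanishes at v ∈ {1}.
Local minima of P (where P''>0): P(-1)=-61, P(4)=64. Local minima of Q: Q(1)=-1.
So the global minimum of phi is P(-1) + Q(1) − 2 = -61 − 1 − 2 = -64, attained at (-1, 1).

-64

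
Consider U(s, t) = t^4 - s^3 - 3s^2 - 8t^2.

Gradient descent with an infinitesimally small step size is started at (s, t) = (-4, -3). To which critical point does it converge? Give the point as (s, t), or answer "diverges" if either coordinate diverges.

U is separable, so gradient descent decouples: s follows -∂U/∂s, t follows -∂U/∂t.
∂U/∂s = -3s(s + 2); at s=-4 this is -24, so s increases.
∂U/∂t = 4t(t - 2)(t + 2); at t=-3 this is -60, so t increases.
s converges to its nearest critical value -2 (a local min of the s-part); t converges to -2. The iterate converges to (-2, -2).

(-2, -2)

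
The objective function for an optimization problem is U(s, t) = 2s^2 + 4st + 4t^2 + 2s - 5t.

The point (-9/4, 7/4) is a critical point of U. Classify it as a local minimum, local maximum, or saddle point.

The Hessian of U is constant: H = [[4, 4], [4, 8]].
det(H) = 4·8 − 4² = 16.
det(H) > 0 and tr(H) = 12 > 0, so H is positive definite and the point is a local minimum.

local minimum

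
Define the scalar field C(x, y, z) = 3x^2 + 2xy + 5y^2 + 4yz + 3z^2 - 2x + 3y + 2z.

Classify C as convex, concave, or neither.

convex

C is quadratic, so its Hessian is the constant matrix H = [[6, 2, 0], [2, 10, 4], [0, 4, 6]].
Leading principal minors: 6, 56, 240.
All positive ⇒ H ≻ 0 ⇒ convex.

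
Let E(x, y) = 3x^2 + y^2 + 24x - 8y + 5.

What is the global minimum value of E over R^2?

E(x,y) separates as P(x) + Q(y) + 5, so its minimum is min P + min Q + 5.
P'(x) = 6x + 24 vanishes at x ∈ {-4}; Q'(y) = 2y - 8 vanishes at y ∈ {4}.
Local minima of P (where P''>0): P(-4)=-48. Local minima of Q: Q(4)=-16.
So the global minimum of E is P(-4) + Q(4) + 5 = -48 − 16 + 5 = -59, attained at (-4, 4).

-59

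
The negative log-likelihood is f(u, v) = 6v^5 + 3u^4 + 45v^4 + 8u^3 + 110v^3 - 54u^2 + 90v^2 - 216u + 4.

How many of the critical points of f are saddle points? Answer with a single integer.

f separates as a function of u plus a function of v, so ∇f=0 decouples.
∂f/∂u = 12(u - 3)(u + 2)(u + 3) = 0 at u ∈ {-3, -2, 3}; ∂f/∂v = 30v(v + 1)(v + 2)(v + 3) = 0 at v ∈ {-3, -2, -1, 0}.
The Hessian is diagonal: diag(f_uu, f_vv). Second derivatives: f_uu(-3)=72, f_uu(-2)=-60, f_uu(3)=360; f_vv(-3)=-180, f_vv(-2)=60, f_vv(-1)=-60, f_vv(0)=180.
Saddle points occur where the two diagonal entries have opposite signs: (-3, -3), (-3, -1), (-2, -2), (-2, 0), (3, -3), (3, -1). Count: 6.

6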